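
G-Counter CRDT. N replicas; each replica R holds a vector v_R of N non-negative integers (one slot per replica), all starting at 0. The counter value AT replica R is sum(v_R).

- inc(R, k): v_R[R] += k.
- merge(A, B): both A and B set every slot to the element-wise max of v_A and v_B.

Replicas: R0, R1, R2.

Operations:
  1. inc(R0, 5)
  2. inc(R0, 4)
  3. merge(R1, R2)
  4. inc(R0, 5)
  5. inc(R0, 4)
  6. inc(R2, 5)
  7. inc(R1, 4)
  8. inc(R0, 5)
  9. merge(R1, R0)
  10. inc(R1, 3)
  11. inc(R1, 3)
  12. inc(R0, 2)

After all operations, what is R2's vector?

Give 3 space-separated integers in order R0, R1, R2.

Op 1: inc R0 by 5 -> R0=(5,0,0) value=5
Op 2: inc R0 by 4 -> R0=(9,0,0) value=9
Op 3: merge R1<->R2 -> R1=(0,0,0) R2=(0,0,0)
Op 4: inc R0 by 5 -> R0=(14,0,0) value=14
Op 5: inc R0 by 4 -> R0=(18,0,0) value=18
Op 6: inc R2 by 5 -> R2=(0,0,5) value=5
Op 7: inc R1 by 4 -> R1=(0,4,0) value=4
Op 8: inc R0 by 5 -> R0=(23,0,0) value=23
Op 9: merge R1<->R0 -> R1=(23,4,0) R0=(23,4,0)
Op 10: inc R1 by 3 -> R1=(23,7,0) value=30
Op 11: inc R1 by 3 -> R1=(23,10,0) value=33
Op 12: inc R0 by 2 -> R0=(25,4,0) value=29

Answer: 0 0 5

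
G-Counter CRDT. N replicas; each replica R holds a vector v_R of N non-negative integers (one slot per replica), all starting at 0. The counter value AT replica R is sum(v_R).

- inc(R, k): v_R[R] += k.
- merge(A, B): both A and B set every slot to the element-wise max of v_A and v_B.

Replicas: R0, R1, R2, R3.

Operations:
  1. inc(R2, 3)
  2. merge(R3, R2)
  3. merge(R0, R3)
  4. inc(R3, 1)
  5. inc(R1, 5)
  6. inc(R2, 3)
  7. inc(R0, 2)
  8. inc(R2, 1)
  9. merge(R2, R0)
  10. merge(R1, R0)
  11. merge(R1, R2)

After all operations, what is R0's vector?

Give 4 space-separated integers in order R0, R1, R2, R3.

Answer: 2 5 7 0

Derivation:
Op 1: inc R2 by 3 -> R2=(0,0,3,0) value=3
Op 2: merge R3<->R2 -> R3=(0,0,3,0) R2=(0,0,3,0)
Op 3: merge R0<->R3 -> R0=(0,0,3,0) R3=(0,0,3,0)
Op 4: inc R3 by 1 -> R3=(0,0,3,1) value=4
Op 5: inc R1 by 5 -> R1=(0,5,0,0) value=5
Op 6: inc R2 by 3 -> R2=(0,0,6,0) value=6
Op 7: inc R0 by 2 -> R0=(2,0,3,0) value=5
Op 8: inc R2 by 1 -> R2=(0,0,7,0) value=7
Op 9: merge R2<->R0 -> R2=(2,0,7,0) R0=(2,0,7,0)
Op 10: merge R1<->R0 -> R1=(2,5,7,0) R0=(2,5,7,0)
Op 11: merge R1<->R2 -> R1=(2,5,7,0) R2=(2,5,7,0)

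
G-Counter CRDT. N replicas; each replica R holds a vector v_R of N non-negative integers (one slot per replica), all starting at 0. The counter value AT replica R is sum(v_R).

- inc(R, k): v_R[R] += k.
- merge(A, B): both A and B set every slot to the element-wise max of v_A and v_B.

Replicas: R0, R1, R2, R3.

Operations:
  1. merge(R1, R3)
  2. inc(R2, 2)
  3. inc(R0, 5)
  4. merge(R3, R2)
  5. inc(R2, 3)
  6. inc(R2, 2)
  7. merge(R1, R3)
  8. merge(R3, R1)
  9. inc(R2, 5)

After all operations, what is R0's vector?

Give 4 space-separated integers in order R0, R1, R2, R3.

Answer: 5 0 0 0

Derivation:
Op 1: merge R1<->R3 -> R1=(0,0,0,0) R3=(0,0,0,0)
Op 2: inc R2 by 2 -> R2=(0,0,2,0) value=2
Op 3: inc R0 by 5 -> R0=(5,0,0,0) value=5
Op 4: merge R3<->R2 -> R3=(0,0,2,0) R2=(0,0,2,0)
Op 5: inc R2 by 3 -> R2=(0,0,5,0) value=5
Op 6: inc R2 by 2 -> R2=(0,0,7,0) value=7
Op 7: merge R1<->R3 -> R1=(0,0,2,0) R3=(0,0,2,0)
Op 8: merge R3<->R1 -> R3=(0,0,2,0) R1=(0,0,2,0)
Op 9: inc R2 by 5 -> R2=(0,0,12,0) value=12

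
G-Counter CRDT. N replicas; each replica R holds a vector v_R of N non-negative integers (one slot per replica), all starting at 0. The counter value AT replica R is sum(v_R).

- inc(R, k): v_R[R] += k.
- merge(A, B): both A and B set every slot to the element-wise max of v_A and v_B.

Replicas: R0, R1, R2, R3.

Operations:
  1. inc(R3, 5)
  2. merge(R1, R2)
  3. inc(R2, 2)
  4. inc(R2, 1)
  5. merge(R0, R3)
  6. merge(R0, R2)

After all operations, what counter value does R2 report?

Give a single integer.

Answer: 8

Derivation:
Op 1: inc R3 by 5 -> R3=(0,0,0,5) value=5
Op 2: merge R1<->R2 -> R1=(0,0,0,0) R2=(0,0,0,0)
Op 3: inc R2 by 2 -> R2=(0,0,2,0) value=2
Op 4: inc R2 by 1 -> R2=(0,0,3,0) value=3
Op 5: merge R0<->R3 -> R0=(0,0,0,5) R3=(0,0,0,5)
Op 6: merge R0<->R2 -> R0=(0,0,3,5) R2=(0,0,3,5)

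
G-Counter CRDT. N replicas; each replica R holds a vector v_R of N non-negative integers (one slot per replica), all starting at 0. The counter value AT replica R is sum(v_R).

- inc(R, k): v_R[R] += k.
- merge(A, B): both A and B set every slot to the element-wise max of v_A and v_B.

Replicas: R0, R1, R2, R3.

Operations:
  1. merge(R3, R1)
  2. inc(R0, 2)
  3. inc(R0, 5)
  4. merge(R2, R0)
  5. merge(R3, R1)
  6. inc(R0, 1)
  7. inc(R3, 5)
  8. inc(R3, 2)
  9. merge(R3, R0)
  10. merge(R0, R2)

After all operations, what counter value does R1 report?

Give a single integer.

Op 1: merge R3<->R1 -> R3=(0,0,0,0) R1=(0,0,0,0)
Op 2: inc R0 by 2 -> R0=(2,0,0,0) value=2
Op 3: inc R0 by 5 -> R0=(7,0,0,0) value=7
Op 4: merge R2<->R0 -> R2=(7,0,0,0) R0=(7,0,0,0)
Op 5: merge R3<->R1 -> R3=(0,0,0,0) R1=(0,0,0,0)
Op 6: inc R0 by 1 -> R0=(8,0,0,0) value=8
Op 7: inc R3 by 5 -> R3=(0,0,0,5) value=5
Op 8: inc R3 by 2 -> R3=(0,0,0,7) value=7
Op 9: merge R3<->R0 -> R3=(8,0,0,7) R0=(8,0,0,7)
Op 10: merge R0<->R2 -> R0=(8,0,0,7) R2=(8,0,0,7)

Answer: 0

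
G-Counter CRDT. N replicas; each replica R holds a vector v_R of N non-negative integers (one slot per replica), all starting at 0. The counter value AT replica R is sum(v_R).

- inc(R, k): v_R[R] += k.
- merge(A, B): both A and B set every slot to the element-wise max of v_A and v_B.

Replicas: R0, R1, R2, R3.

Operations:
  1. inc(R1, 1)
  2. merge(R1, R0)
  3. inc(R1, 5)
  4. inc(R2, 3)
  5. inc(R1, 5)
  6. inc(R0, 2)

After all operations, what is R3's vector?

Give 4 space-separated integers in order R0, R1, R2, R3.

Op 1: inc R1 by 1 -> R1=(0,1,0,0) value=1
Op 2: merge R1<->R0 -> R1=(0,1,0,0) R0=(0,1,0,0)
Op 3: inc R1 by 5 -> R1=(0,6,0,0) value=6
Op 4: inc R2 by 3 -> R2=(0,0,3,0) value=3
Op 5: inc R1 by 5 -> R1=(0,11,0,0) value=11
Op 6: inc R0 by 2 -> R0=(2,1,0,0) value=3

Answer: 0 0 0 0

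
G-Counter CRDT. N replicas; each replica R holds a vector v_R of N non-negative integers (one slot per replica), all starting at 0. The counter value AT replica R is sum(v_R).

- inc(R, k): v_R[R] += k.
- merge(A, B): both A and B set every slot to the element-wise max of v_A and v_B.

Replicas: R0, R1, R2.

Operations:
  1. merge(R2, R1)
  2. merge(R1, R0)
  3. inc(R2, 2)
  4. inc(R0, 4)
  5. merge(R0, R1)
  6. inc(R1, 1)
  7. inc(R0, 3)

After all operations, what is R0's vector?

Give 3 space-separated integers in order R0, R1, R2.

Op 1: merge R2<->R1 -> R2=(0,0,0) R1=(0,0,0)
Op 2: merge R1<->R0 -> R1=(0,0,0) R0=(0,0,0)
Op 3: inc R2 by 2 -> R2=(0,0,2) value=2
Op 4: inc R0 by 4 -> R0=(4,0,0) value=4
Op 5: merge R0<->R1 -> R0=(4,0,0) R1=(4,0,0)
Op 6: inc R1 by 1 -> R1=(4,1,0) value=5
Op 7: inc R0 by 3 -> R0=(7,0,0) value=7

Answer: 7 0 0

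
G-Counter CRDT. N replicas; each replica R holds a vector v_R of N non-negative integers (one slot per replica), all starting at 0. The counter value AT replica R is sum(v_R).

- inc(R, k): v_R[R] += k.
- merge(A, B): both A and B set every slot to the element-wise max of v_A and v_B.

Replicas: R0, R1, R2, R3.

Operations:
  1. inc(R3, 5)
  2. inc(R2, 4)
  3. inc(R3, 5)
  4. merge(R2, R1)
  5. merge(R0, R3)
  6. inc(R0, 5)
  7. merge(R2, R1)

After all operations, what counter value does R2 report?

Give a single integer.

Op 1: inc R3 by 5 -> R3=(0,0,0,5) value=5
Op 2: inc R2 by 4 -> R2=(0,0,4,0) value=4
Op 3: inc R3 by 5 -> R3=(0,0,0,10) value=10
Op 4: merge R2<->R1 -> R2=(0,0,4,0) R1=(0,0,4,0)
Op 5: merge R0<->R3 -> R0=(0,0,0,10) R3=(0,0,0,10)
Op 6: inc R0 by 5 -> R0=(5,0,0,10) value=15
Op 7: merge R2<->R1 -> R2=(0,0,4,0) R1=(0,0,4,0)

Answer: 4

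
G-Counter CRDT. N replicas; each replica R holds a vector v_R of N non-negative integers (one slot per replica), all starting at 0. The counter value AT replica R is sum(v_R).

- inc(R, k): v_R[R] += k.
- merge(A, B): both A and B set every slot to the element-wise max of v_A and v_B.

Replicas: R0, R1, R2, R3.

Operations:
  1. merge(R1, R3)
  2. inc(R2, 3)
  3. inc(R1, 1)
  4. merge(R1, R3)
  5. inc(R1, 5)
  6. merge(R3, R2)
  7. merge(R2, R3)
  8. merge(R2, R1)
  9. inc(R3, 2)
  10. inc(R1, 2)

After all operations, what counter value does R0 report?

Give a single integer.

Answer: 0

Derivation:
Op 1: merge R1<->R3 -> R1=(0,0,0,0) R3=(0,0,0,0)
Op 2: inc R2 by 3 -> R2=(0,0,3,0) value=3
Op 3: inc R1 by 1 -> R1=(0,1,0,0) value=1
Op 4: merge R1<->R3 -> R1=(0,1,0,0) R3=(0,1,0,0)
Op 5: inc R1 by 5 -> R1=(0,6,0,0) value=6
Op 6: merge R3<->R2 -> R3=(0,1,3,0) R2=(0,1,3,0)
Op 7: merge R2<->R3 -> R2=(0,1,3,0) R3=(0,1,3,0)
Op 8: merge R2<->R1 -> R2=(0,6,3,0) R1=(0,6,3,0)
Op 9: inc R3 by 2 -> R3=(0,1,3,2) value=6
Op 10: inc R1 by 2 -> R1=(0,8,3,0) value=11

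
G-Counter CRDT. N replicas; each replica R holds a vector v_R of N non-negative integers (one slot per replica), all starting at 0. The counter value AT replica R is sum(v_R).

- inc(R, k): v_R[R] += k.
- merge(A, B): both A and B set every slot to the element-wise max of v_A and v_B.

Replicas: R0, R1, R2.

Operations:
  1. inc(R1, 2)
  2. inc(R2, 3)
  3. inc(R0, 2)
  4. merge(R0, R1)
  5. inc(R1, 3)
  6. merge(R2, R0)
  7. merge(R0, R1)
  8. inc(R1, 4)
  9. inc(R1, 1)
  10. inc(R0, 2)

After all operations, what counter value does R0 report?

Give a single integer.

Op 1: inc R1 by 2 -> R1=(0,2,0) value=2
Op 2: inc R2 by 3 -> R2=(0,0,3) value=3
Op 3: inc R0 by 2 -> R0=(2,0,0) value=2
Op 4: merge R0<->R1 -> R0=(2,2,0) R1=(2,2,0)
Op 5: inc R1 by 3 -> R1=(2,5,0) value=7
Op 6: merge R2<->R0 -> R2=(2,2,3) R0=(2,2,3)
Op 7: merge R0<->R1 -> R0=(2,5,3) R1=(2,5,3)
Op 8: inc R1 by 4 -> R1=(2,9,3) value=14
Op 9: inc R1 by 1 -> R1=(2,10,3) value=15
Op 10: inc R0 by 2 -> R0=(4,5,3) value=12

Answer: 12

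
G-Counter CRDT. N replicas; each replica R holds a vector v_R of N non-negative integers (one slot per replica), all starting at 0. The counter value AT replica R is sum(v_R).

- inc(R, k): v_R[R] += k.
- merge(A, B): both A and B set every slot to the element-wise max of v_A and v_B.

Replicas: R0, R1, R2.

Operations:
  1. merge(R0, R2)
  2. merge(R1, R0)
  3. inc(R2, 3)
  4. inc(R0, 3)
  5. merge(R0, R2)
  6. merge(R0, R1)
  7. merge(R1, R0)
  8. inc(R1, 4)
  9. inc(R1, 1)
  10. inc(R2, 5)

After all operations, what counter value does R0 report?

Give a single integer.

Answer: 6

Derivation:
Op 1: merge R0<->R2 -> R0=(0,0,0) R2=(0,0,0)
Op 2: merge R1<->R0 -> R1=(0,0,0) R0=(0,0,0)
Op 3: inc R2 by 3 -> R2=(0,0,3) value=3
Op 4: inc R0 by 3 -> R0=(3,0,0) value=3
Op 5: merge R0<->R2 -> R0=(3,0,3) R2=(3,0,3)
Op 6: merge R0<->R1 -> R0=(3,0,3) R1=(3,0,3)
Op 7: merge R1<->R0 -> R1=(3,0,3) R0=(3,0,3)
Op 8: inc R1 by 4 -> R1=(3,4,3) value=10
Op 9: inc R1 by 1 -> R1=(3,5,3) value=11
Op 10: inc R2 by 5 -> R2=(3,0,8) value=11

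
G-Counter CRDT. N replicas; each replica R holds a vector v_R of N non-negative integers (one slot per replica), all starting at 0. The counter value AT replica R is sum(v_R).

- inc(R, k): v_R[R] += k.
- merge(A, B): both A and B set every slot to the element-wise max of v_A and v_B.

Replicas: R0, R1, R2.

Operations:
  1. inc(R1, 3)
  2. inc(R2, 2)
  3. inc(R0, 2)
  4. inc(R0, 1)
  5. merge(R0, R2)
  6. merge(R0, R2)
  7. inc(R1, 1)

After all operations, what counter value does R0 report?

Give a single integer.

Answer: 5

Derivation:
Op 1: inc R1 by 3 -> R1=(0,3,0) value=3
Op 2: inc R2 by 2 -> R2=(0,0,2) value=2
Op 3: inc R0 by 2 -> R0=(2,0,0) value=2
Op 4: inc R0 by 1 -> R0=(3,0,0) value=3
Op 5: merge R0<->R2 -> R0=(3,0,2) R2=(3,0,2)
Op 6: merge R0<->R2 -> R0=(3,0,2) R2=(3,0,2)
Op 7: inc R1 by 1 -> R1=(0,4,0) value=4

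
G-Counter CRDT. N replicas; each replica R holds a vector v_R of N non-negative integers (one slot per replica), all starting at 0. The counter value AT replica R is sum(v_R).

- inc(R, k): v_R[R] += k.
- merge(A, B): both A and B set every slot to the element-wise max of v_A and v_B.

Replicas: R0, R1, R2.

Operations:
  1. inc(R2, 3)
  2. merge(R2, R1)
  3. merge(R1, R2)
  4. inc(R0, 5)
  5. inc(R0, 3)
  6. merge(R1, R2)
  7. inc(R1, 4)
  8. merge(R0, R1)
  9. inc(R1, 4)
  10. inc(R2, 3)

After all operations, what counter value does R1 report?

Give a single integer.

Answer: 19

Derivation:
Op 1: inc R2 by 3 -> R2=(0,0,3) value=3
Op 2: merge R2<->R1 -> R2=(0,0,3) R1=(0,0,3)
Op 3: merge R1<->R2 -> R1=(0,0,3) R2=(0,0,3)
Op 4: inc R0 by 5 -> R0=(5,0,0) value=5
Op 5: inc R0 by 3 -> R0=(8,0,0) value=8
Op 6: merge R1<->R2 -> R1=(0,0,3) R2=(0,0,3)
Op 7: inc R1 by 4 -> R1=(0,4,3) value=7
Op 8: merge R0<->R1 -> R0=(8,4,3) R1=(8,4,3)
Op 9: inc R1 by 4 -> R1=(8,8,3) value=19
Op 10: inc R2 by 3 -> R2=(0,0,6) value=6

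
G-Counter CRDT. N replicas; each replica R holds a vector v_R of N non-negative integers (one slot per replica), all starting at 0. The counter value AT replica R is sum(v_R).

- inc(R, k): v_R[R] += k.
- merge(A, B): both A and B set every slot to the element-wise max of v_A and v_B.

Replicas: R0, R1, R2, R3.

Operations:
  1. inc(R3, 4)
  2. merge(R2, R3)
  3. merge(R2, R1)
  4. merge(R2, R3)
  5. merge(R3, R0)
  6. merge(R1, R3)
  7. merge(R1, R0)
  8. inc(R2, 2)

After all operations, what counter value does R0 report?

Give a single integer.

Op 1: inc R3 by 4 -> R3=(0,0,0,4) value=4
Op 2: merge R2<->R3 -> R2=(0,0,0,4) R3=(0,0,0,4)
Op 3: merge R2<->R1 -> R2=(0,0,0,4) R1=(0,0,0,4)
Op 4: merge R2<->R3 -> R2=(0,0,0,4) R3=(0,0,0,4)
Op 5: merge R3<->R0 -> R3=(0,0,0,4) R0=(0,0,0,4)
Op 6: merge R1<->R3 -> R1=(0,0,0,4) R3=(0,0,0,4)
Op 7: merge R1<->R0 -> R1=(0,0,0,4) R0=(0,0,0,4)
Op 8: inc R2 by 2 -> R2=(0,0,2,4) value=6

Answer: 4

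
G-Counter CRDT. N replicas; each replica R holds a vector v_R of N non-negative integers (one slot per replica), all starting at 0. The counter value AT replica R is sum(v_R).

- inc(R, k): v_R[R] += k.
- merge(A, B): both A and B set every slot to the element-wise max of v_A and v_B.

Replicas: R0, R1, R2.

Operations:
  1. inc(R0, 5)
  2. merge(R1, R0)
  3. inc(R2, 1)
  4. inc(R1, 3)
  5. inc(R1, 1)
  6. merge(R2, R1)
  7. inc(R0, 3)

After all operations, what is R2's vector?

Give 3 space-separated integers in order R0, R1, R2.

Answer: 5 4 1

Derivation:
Op 1: inc R0 by 5 -> R0=(5,0,0) value=5
Op 2: merge R1<->R0 -> R1=(5,0,0) R0=(5,0,0)
Op 3: inc R2 by 1 -> R2=(0,0,1) value=1
Op 4: inc R1 by 3 -> R1=(5,3,0) value=8
Op 5: inc R1 by 1 -> R1=(5,4,0) value=9
Op 6: merge R2<->R1 -> R2=(5,4,1) R1=(5,4,1)
Op 7: inc R0 by 3 -> R0=(8,0,0) value=8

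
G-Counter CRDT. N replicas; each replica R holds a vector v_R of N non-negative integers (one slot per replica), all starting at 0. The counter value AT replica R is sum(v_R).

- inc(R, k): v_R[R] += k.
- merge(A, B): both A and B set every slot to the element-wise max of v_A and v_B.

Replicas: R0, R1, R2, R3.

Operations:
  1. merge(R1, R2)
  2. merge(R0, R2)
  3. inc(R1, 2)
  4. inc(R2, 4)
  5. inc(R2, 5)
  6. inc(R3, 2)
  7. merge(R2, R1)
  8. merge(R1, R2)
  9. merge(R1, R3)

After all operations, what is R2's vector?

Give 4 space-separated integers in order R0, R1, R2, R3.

Op 1: merge R1<->R2 -> R1=(0,0,0,0) R2=(0,0,0,0)
Op 2: merge R0<->R2 -> R0=(0,0,0,0) R2=(0,0,0,0)
Op 3: inc R1 by 2 -> R1=(0,2,0,0) value=2
Op 4: inc R2 by 4 -> R2=(0,0,4,0) value=4
Op 5: inc R2 by 5 -> R2=(0,0,9,0) value=9
Op 6: inc R3 by 2 -> R3=(0,0,0,2) value=2
Op 7: merge R2<->R1 -> R2=(0,2,9,0) R1=(0,2,9,0)
Op 8: merge R1<->R2 -> R1=(0,2,9,0) R2=(0,2,9,0)
Op 9: merge R1<->R3 -> R1=(0,2,9,2) R3=(0,2,9,2)

Answer: 0 2 9 0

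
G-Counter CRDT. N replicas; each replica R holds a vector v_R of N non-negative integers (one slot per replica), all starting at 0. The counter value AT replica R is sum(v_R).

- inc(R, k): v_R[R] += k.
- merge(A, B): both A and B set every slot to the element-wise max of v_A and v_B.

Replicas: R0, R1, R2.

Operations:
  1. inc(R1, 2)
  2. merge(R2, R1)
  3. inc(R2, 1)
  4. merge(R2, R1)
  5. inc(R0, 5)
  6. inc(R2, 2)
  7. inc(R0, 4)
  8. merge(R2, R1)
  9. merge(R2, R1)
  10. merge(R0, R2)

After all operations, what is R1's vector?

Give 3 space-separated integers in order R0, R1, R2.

Op 1: inc R1 by 2 -> R1=(0,2,0) value=2
Op 2: merge R2<->R1 -> R2=(0,2,0) R1=(0,2,0)
Op 3: inc R2 by 1 -> R2=(0,2,1) value=3
Op 4: merge R2<->R1 -> R2=(0,2,1) R1=(0,2,1)
Op 5: inc R0 by 5 -> R0=(5,0,0) value=5
Op 6: inc R2 by 2 -> R2=(0,2,3) value=5
Op 7: inc R0 by 4 -> R0=(9,0,0) value=9
Op 8: merge R2<->R1 -> R2=(0,2,3) R1=(0,2,3)
Op 9: merge R2<->R1 -> R2=(0,2,3) R1=(0,2,3)
Op 10: merge R0<->R2 -> R0=(9,2,3) R2=(9,2,3)

Answer: 0 2 3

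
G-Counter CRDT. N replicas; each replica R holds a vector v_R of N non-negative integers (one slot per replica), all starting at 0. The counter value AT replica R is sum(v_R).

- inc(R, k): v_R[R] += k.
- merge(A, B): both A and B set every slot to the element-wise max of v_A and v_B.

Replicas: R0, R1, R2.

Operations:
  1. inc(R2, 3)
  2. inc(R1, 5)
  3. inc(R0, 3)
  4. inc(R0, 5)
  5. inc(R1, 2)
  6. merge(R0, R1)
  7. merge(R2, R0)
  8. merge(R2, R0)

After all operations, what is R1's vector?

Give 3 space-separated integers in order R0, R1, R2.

Op 1: inc R2 by 3 -> R2=(0,0,3) value=3
Op 2: inc R1 by 5 -> R1=(0,5,0) value=5
Op 3: inc R0 by 3 -> R0=(3,0,0) value=3
Op 4: inc R0 by 5 -> R0=(8,0,0) value=8
Op 5: inc R1 by 2 -> R1=(0,7,0) value=7
Op 6: merge R0<->R1 -> R0=(8,7,0) R1=(8,7,0)
Op 7: merge R2<->R0 -> R2=(8,7,3) R0=(8,7,3)
Op 8: merge R2<->R0 -> R2=(8,7,3) R0=(8,7,3)

Answer: 8 7 0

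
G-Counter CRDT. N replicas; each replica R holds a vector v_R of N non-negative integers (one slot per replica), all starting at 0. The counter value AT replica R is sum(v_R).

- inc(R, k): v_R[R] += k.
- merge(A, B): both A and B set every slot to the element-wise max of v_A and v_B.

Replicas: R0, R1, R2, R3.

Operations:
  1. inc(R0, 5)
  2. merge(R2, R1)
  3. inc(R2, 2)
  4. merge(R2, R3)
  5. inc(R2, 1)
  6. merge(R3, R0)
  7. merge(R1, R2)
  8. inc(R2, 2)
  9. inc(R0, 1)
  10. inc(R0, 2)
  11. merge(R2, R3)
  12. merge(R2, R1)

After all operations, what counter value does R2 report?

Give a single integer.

Answer: 10

Derivation:
Op 1: inc R0 by 5 -> R0=(5,0,0,0) value=5
Op 2: merge R2<->R1 -> R2=(0,0,0,0) R1=(0,0,0,0)
Op 3: inc R2 by 2 -> R2=(0,0,2,0) value=2
Op 4: merge R2<->R3 -> R2=(0,0,2,0) R3=(0,0,2,0)
Op 5: inc R2 by 1 -> R2=(0,0,3,0) value=3
Op 6: merge R3<->R0 -> R3=(5,0,2,0) R0=(5,0,2,0)
Op 7: merge R1<->R2 -> R1=(0,0,3,0) R2=(0,0,3,0)
Op 8: inc R2 by 2 -> R2=(0,0,5,0) value=5
Op 9: inc R0 by 1 -> R0=(6,0,2,0) value=8
Op 10: inc R0 by 2 -> R0=(8,0,2,0) value=10
Op 11: merge R2<->R3 -> R2=(5,0,5,0) R3=(5,0,5,0)
Op 12: merge R2<->R1 -> R2=(5,0,5,0) R1=(5,0,5,0)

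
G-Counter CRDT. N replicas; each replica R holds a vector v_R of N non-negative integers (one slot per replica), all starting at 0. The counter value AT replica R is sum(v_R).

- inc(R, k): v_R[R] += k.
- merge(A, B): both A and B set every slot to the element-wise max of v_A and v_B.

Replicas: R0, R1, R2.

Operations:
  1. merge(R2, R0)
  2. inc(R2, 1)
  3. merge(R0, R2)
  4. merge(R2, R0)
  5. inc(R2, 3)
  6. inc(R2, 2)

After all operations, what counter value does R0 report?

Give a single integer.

Answer: 1

Derivation:
Op 1: merge R2<->R0 -> R2=(0,0,0) R0=(0,0,0)
Op 2: inc R2 by 1 -> R2=(0,0,1) value=1
Op 3: merge R0<->R2 -> R0=(0,0,1) R2=(0,0,1)
Op 4: merge R2<->R0 -> R2=(0,0,1) R0=(0,0,1)
Op 5: inc R2 by 3 -> R2=(0,0,4) value=4
Op 6: inc R2 by 2 -> R2=(0,0,6) value=6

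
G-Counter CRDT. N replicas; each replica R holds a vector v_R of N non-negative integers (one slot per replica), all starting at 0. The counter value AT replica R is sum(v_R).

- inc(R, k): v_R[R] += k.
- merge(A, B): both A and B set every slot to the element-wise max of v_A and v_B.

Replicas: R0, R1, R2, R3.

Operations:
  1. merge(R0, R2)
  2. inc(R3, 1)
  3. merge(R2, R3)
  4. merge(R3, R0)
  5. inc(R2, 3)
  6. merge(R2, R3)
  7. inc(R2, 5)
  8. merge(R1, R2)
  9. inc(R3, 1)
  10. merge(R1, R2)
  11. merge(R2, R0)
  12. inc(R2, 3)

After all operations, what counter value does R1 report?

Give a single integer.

Op 1: merge R0<->R2 -> R0=(0,0,0,0) R2=(0,0,0,0)
Op 2: inc R3 by 1 -> R3=(0,0,0,1) value=1
Op 3: merge R2<->R3 -> R2=(0,0,0,1) R3=(0,0,0,1)
Op 4: merge R3<->R0 -> R3=(0,0,0,1) R0=(0,0,0,1)
Op 5: inc R2 by 3 -> R2=(0,0,3,1) value=4
Op 6: merge R2<->R3 -> R2=(0,0,3,1) R3=(0,0,3,1)
Op 7: inc R2 by 5 -> R2=(0,0,8,1) value=9
Op 8: merge R1<->R2 -> R1=(0,0,8,1) R2=(0,0,8,1)
Op 9: inc R3 by 1 -> R3=(0,0,3,2) value=5
Op 10: merge R1<->R2 -> R1=(0,0,8,1) R2=(0,0,8,1)
Op 11: merge R2<->R0 -> R2=(0,0,8,1) R0=(0,0,8,1)
Op 12: inc R2 by 3 -> R2=(0,0,11,1) value=12

Answer: 9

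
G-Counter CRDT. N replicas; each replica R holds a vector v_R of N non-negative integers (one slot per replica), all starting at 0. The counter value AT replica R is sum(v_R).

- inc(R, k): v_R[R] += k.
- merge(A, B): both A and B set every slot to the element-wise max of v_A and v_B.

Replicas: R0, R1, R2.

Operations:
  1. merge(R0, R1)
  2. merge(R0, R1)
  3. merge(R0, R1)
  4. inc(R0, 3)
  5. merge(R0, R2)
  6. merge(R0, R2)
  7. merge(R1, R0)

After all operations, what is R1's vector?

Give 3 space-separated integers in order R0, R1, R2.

Answer: 3 0 0

Derivation:
Op 1: merge R0<->R1 -> R0=(0,0,0) R1=(0,0,0)
Op 2: merge R0<->R1 -> R0=(0,0,0) R1=(0,0,0)
Op 3: merge R0<->R1 -> R0=(0,0,0) R1=(0,0,0)
Op 4: inc R0 by 3 -> R0=(3,0,0) value=3
Op 5: merge R0<->R2 -> R0=(3,0,0) R2=(3,0,0)
Op 6: merge R0<->R2 -> R0=(3,0,0) R2=(3,0,0)
Op 7: merge R1<->R0 -> R1=(3,0,0) R0=(3,0,0)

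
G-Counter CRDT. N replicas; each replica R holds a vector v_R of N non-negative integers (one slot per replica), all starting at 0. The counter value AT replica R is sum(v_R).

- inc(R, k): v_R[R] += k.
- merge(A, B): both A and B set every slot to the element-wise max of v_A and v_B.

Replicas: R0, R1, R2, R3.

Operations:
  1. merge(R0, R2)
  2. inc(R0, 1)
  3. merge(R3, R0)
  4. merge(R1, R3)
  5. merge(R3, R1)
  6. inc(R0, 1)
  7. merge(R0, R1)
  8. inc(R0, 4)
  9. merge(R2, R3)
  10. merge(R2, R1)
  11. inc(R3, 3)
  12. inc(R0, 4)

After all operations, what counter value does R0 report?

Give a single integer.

Op 1: merge R0<->R2 -> R0=(0,0,0,0) R2=(0,0,0,0)
Op 2: inc R0 by 1 -> R0=(1,0,0,0) value=1
Op 3: merge R3<->R0 -> R3=(1,0,0,0) R0=(1,0,0,0)
Op 4: merge R1<->R3 -> R1=(1,0,0,0) R3=(1,0,0,0)
Op 5: merge R3<->R1 -> R3=(1,0,0,0) R1=(1,0,0,0)
Op 6: inc R0 by 1 -> R0=(2,0,0,0) value=2
Op 7: merge R0<->R1 -> R0=(2,0,0,0) R1=(2,0,0,0)
Op 8: inc R0 by 4 -> R0=(6,0,0,0) value=6
Op 9: merge R2<->R3 -> R2=(1,0,0,0) R3=(1,0,0,0)
Op 10: merge R2<->R1 -> R2=(2,0,0,0) R1=(2,0,0,0)
Op 11: inc R3 by 3 -> R3=(1,0,0,3) value=4
Op 12: inc R0 by 4 -> R0=(10,0,0,0) value=10

Answer: 10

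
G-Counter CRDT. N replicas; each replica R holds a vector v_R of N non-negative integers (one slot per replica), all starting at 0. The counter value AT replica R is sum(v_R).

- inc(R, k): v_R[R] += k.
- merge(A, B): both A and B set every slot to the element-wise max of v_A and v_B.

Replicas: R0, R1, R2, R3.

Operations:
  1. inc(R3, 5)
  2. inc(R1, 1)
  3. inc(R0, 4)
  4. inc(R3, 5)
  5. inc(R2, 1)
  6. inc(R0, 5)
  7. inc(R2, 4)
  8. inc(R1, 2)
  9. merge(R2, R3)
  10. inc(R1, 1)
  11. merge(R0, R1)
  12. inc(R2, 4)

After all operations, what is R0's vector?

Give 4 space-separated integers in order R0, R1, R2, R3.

Op 1: inc R3 by 5 -> R3=(0,0,0,5) value=5
Op 2: inc R1 by 1 -> R1=(0,1,0,0) value=1
Op 3: inc R0 by 4 -> R0=(4,0,0,0) value=4
Op 4: inc R3 by 5 -> R3=(0,0,0,10) value=10
Op 5: inc R2 by 1 -> R2=(0,0,1,0) value=1
Op 6: inc R0 by 5 -> R0=(9,0,0,0) value=9
Op 7: inc R2 by 4 -> R2=(0,0,5,0) value=5
Op 8: inc R1 by 2 -> R1=(0,3,0,0) value=3
Op 9: merge R2<->R3 -> R2=(0,0,5,10) R3=(0,0,5,10)
Op 10: inc R1 by 1 -> R1=(0,4,0,0) value=4
Op 11: merge R0<->R1 -> R0=(9,4,0,0) R1=(9,4,0,0)
Op 12: inc R2 by 4 -> R2=(0,0,9,10) value=19

Answer: 9 4 0 0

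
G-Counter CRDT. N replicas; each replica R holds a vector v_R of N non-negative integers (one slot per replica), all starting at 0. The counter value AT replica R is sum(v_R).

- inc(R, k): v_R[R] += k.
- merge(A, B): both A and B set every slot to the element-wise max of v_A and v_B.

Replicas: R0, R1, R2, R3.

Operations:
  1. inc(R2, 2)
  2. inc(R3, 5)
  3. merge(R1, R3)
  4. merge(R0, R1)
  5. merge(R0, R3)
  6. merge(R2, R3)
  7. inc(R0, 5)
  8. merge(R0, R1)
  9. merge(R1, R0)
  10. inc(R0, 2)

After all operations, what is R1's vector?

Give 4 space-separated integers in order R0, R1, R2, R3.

Answer: 5 0 0 5

Derivation:
Op 1: inc R2 by 2 -> R2=(0,0,2,0) value=2
Op 2: inc R3 by 5 -> R3=(0,0,0,5) value=5
Op 3: merge R1<->R3 -> R1=(0,0,0,5) R3=(0,0,0,5)
Op 4: merge R0<->R1 -> R0=(0,0,0,5) R1=(0,0,0,5)
Op 5: merge R0<->R3 -> R0=(0,0,0,5) R3=(0,0,0,5)
Op 6: merge R2<->R3 -> R2=(0,0,2,5) R3=(0,0,2,5)
Op 7: inc R0 by 5 -> R0=(5,0,0,5) value=10
Op 8: merge R0<->R1 -> R0=(5,0,0,5) R1=(5,0,0,5)
Op 9: merge R1<->R0 -> R1=(5,0,0,5) R0=(5,0,0,5)
Op 10: inc R0 by 2 -> R0=(7,0,0,5) value=12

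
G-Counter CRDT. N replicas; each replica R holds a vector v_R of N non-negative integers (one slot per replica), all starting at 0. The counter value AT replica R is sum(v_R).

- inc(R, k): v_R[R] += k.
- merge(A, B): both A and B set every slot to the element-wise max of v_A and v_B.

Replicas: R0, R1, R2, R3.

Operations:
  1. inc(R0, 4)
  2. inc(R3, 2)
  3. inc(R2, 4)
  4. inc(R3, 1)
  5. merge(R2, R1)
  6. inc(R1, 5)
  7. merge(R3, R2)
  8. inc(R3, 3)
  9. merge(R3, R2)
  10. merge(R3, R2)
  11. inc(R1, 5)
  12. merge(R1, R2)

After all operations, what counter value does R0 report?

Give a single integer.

Answer: 4

Derivation:
Op 1: inc R0 by 4 -> R0=(4,0,0,0) value=4
Op 2: inc R3 by 2 -> R3=(0,0,0,2) value=2
Op 3: inc R2 by 4 -> R2=(0,0,4,0) value=4
Op 4: inc R3 by 1 -> R3=(0,0,0,3) value=3
Op 5: merge R2<->R1 -> R2=(0,0,4,0) R1=(0,0,4,0)
Op 6: inc R1 by 5 -> R1=(0,5,4,0) value=9
Op 7: merge R3<->R2 -> R3=(0,0,4,3) R2=(0,0,4,3)
Op 8: inc R3 by 3 -> R3=(0,0,4,6) value=10
Op 9: merge R3<->R2 -> R3=(0,0,4,6) R2=(0,0,4,6)
Op 10: merge R3<->R2 -> R3=(0,0,4,6) R2=(0,0,4,6)
Op 11: inc R1 by 5 -> R1=(0,10,4,0) value=14
Op 12: merge R1<->R2 -> R1=(0,10,4,6) R2=(0,10,4,6)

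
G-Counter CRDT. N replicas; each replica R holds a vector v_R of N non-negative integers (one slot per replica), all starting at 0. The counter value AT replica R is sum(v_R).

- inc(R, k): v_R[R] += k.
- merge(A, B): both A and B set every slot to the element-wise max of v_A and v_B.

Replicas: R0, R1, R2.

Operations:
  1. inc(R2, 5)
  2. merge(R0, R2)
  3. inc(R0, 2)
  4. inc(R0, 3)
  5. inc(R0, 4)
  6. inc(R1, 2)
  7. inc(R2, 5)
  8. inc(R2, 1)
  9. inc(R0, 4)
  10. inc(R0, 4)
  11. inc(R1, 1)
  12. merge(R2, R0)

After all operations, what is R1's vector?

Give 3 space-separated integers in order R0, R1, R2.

Answer: 0 3 0

Derivation:
Op 1: inc R2 by 5 -> R2=(0,0,5) value=5
Op 2: merge R0<->R2 -> R0=(0,0,5) R2=(0,0,5)
Op 3: inc R0 by 2 -> R0=(2,0,5) value=7
Op 4: inc R0 by 3 -> R0=(5,0,5) value=10
Op 5: inc R0 by 4 -> R0=(9,0,5) value=14
Op 6: inc R1 by 2 -> R1=(0,2,0) value=2
Op 7: inc R2 by 5 -> R2=(0,0,10) value=10
Op 8: inc R2 by 1 -> R2=(0,0,11) value=11
Op 9: inc R0 by 4 -> R0=(13,0,5) value=18
Op 10: inc R0 by 4 -> R0=(17,0,5) value=22
Op 11: inc R1 by 1 -> R1=(0,3,0) value=3
Op 12: merge R2<->R0 -> R2=(17,0,11) R0=(17,0,11)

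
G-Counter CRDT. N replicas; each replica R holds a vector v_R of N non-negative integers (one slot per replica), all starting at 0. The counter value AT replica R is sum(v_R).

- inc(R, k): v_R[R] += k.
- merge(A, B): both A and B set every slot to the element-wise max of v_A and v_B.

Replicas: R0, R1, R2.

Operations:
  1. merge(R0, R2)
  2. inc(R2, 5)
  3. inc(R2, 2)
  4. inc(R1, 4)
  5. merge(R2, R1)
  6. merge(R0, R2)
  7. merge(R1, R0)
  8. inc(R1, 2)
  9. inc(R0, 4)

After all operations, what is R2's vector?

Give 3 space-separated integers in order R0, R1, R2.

Op 1: merge R0<->R2 -> R0=(0,0,0) R2=(0,0,0)
Op 2: inc R2 by 5 -> R2=(0,0,5) value=5
Op 3: inc R2 by 2 -> R2=(0,0,7) value=7
Op 4: inc R1 by 4 -> R1=(0,4,0) value=4
Op 5: merge R2<->R1 -> R2=(0,4,7) R1=(0,4,7)
Op 6: merge R0<->R2 -> R0=(0,4,7) R2=(0,4,7)
Op 7: merge R1<->R0 -> R1=(0,4,7) R0=(0,4,7)
Op 8: inc R1 by 2 -> R1=(0,6,7) value=13
Op 9: inc R0 by 4 -> R0=(4,4,7) value=15

Answer: 0 4 7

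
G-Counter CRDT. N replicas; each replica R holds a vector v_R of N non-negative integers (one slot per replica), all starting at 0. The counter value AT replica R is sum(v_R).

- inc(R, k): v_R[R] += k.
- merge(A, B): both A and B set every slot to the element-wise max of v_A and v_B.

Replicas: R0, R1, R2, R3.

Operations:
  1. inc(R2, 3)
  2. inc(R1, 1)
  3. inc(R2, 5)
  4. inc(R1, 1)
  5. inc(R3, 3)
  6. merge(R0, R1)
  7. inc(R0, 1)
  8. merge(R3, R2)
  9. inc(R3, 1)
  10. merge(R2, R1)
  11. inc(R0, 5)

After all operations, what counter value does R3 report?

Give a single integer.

Op 1: inc R2 by 3 -> R2=(0,0,3,0) value=3
Op 2: inc R1 by 1 -> R1=(0,1,0,0) value=1
Op 3: inc R2 by 5 -> R2=(0,0,8,0) value=8
Op 4: inc R1 by 1 -> R1=(0,2,0,0) value=2
Op 5: inc R3 by 3 -> R3=(0,0,0,3) value=3
Op 6: merge R0<->R1 -> R0=(0,2,0,0) R1=(0,2,0,0)
Op 7: inc R0 by 1 -> R0=(1,2,0,0) value=3
Op 8: merge R3<->R2 -> R3=(0,0,8,3) R2=(0,0,8,3)
Op 9: inc R3 by 1 -> R3=(0,0,8,4) value=12
Op 10: merge R2<->R1 -> R2=(0,2,8,3) R1=(0,2,8,3)
Op 11: inc R0 by 5 -> R0=(6,2,0,0) value=8

Answer: 12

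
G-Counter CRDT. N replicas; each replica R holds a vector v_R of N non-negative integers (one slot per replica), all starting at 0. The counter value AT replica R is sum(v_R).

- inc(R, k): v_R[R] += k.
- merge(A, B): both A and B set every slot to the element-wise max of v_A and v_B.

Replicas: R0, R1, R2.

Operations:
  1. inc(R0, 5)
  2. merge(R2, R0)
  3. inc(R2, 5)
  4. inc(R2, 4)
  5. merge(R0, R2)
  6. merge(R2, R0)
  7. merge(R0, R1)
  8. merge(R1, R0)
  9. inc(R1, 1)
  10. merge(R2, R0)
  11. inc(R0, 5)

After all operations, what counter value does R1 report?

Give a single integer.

Op 1: inc R0 by 5 -> R0=(5,0,0) value=5
Op 2: merge R2<->R0 -> R2=(5,0,0) R0=(5,0,0)
Op 3: inc R2 by 5 -> R2=(5,0,5) value=10
Op 4: inc R2 by 4 -> R2=(5,0,9) value=14
Op 5: merge R0<->R2 -> R0=(5,0,9) R2=(5,0,9)
Op 6: merge R2<->R0 -> R2=(5,0,9) R0=(5,0,9)
Op 7: merge R0<->R1 -> R0=(5,0,9) R1=(5,0,9)
Op 8: merge R1<->R0 -> R1=(5,0,9) R0=(5,0,9)
Op 9: inc R1 by 1 -> R1=(5,1,9) value=15
Op 10: merge R2<->R0 -> R2=(5,0,9) R0=(5,0,9)
Op 11: inc R0 by 5 -> R0=(10,0,9) value=19

Answer: 15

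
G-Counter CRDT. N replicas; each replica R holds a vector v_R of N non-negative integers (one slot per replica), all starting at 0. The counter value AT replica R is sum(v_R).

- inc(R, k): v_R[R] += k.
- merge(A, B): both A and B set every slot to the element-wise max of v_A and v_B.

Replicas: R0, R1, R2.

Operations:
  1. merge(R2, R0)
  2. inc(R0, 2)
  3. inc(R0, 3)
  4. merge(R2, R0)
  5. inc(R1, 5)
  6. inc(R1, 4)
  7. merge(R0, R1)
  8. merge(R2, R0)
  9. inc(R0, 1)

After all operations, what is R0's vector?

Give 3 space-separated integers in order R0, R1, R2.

Op 1: merge R2<->R0 -> R2=(0,0,0) R0=(0,0,0)
Op 2: inc R0 by 2 -> R0=(2,0,0) value=2
Op 3: inc R0 by 3 -> R0=(5,0,0) value=5
Op 4: merge R2<->R0 -> R2=(5,0,0) R0=(5,0,0)
Op 5: inc R1 by 5 -> R1=(0,5,0) value=5
Op 6: inc R1 by 4 -> R1=(0,9,0) value=9
Op 7: merge R0<->R1 -> R0=(5,9,0) R1=(5,9,0)
Op 8: merge R2<->R0 -> R2=(5,9,0) R0=(5,9,0)
Op 9: inc R0 by 1 -> R0=(6,9,0) value=15

Answer: 6 9 0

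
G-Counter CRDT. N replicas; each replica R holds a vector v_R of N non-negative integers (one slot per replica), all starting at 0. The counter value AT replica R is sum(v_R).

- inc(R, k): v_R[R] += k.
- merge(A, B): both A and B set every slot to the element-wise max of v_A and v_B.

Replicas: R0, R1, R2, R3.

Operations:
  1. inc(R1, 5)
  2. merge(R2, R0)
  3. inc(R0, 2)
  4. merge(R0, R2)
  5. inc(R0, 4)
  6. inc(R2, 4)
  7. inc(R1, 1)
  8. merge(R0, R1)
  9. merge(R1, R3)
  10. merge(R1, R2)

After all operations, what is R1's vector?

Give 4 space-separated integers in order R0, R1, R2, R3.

Answer: 6 6 4 0

Derivation:
Op 1: inc R1 by 5 -> R1=(0,5,0,0) value=5
Op 2: merge R2<->R0 -> R2=(0,0,0,0) R0=(0,0,0,0)
Op 3: inc R0 by 2 -> R0=(2,0,0,0) value=2
Op 4: merge R0<->R2 -> R0=(2,0,0,0) R2=(2,0,0,0)
Op 5: inc R0 by 4 -> R0=(6,0,0,0) value=6
Op 6: inc R2 by 4 -> R2=(2,0,4,0) value=6
Op 7: inc R1 by 1 -> R1=(0,6,0,0) value=6
Op 8: merge R0<->R1 -> R0=(6,6,0,0) R1=(6,6,0,0)
Op 9: merge R1<->R3 -> R1=(6,6,0,0) R3=(6,6,0,0)
Op 10: merge R1<->R2 -> R1=(6,6,4,0) R2=(6,6,4,0)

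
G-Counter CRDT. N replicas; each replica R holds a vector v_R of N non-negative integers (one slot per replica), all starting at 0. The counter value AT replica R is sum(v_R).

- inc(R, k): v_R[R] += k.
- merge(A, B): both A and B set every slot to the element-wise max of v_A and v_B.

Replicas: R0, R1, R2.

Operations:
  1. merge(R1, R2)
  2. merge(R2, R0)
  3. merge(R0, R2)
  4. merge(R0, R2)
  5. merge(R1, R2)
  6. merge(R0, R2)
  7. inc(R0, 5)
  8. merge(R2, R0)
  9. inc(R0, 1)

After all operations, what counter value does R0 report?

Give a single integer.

Answer: 6

Derivation:
Op 1: merge R1<->R2 -> R1=(0,0,0) R2=(0,0,0)
Op 2: merge R2<->R0 -> R2=(0,0,0) R0=(0,0,0)
Op 3: merge R0<->R2 -> R0=(0,0,0) R2=(0,0,0)
Op 4: merge R0<->R2 -> R0=(0,0,0) R2=(0,0,0)
Op 5: merge R1<->R2 -> R1=(0,0,0) R2=(0,0,0)
Op 6: merge R0<->R2 -> R0=(0,0,0) R2=(0,0,0)
Op 7: inc R0 by 5 -> R0=(5,0,0) value=5
Op 8: merge R2<->R0 -> R2=(5,0,0) R0=(5,0,0)
Op 9: inc R0 by 1 -> R0=(6,0,0) value=6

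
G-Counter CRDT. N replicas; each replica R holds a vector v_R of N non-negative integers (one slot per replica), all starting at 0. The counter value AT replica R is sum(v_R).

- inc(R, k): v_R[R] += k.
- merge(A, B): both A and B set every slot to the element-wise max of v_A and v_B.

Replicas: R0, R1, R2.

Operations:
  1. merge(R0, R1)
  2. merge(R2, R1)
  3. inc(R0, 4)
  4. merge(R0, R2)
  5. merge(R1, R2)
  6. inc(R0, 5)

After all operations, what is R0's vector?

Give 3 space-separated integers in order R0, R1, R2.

Op 1: merge R0<->R1 -> R0=(0,0,0) R1=(0,0,0)
Op 2: merge R2<->R1 -> R2=(0,0,0) R1=(0,0,0)
Op 3: inc R0 by 4 -> R0=(4,0,0) value=4
Op 4: merge R0<->R2 -> R0=(4,0,0) R2=(4,0,0)
Op 5: merge R1<->R2 -> R1=(4,0,0) R2=(4,0,0)
Op 6: inc R0 by 5 -> R0=(9,0,0) value=9

Answer: 9 0 0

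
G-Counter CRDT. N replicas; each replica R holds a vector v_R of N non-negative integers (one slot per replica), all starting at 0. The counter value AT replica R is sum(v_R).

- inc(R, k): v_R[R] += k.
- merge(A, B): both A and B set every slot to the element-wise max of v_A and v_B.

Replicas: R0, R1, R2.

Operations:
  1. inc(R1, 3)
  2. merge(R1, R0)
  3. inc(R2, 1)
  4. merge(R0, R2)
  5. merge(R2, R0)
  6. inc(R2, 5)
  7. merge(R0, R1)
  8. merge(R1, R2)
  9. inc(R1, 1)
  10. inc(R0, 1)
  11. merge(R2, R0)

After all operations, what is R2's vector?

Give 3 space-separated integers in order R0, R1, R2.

Answer: 1 3 6

Derivation:
Op 1: inc R1 by 3 -> R1=(0,3,0) value=3
Op 2: merge R1<->R0 -> R1=(0,3,0) R0=(0,3,0)
Op 3: inc R2 by 1 -> R2=(0,0,1) value=1
Op 4: merge R0<->R2 -> R0=(0,3,1) R2=(0,3,1)
Op 5: merge R2<->R0 -> R2=(0,3,1) R0=(0,3,1)
Op 6: inc R2 by 5 -> R2=(0,3,6) value=9
Op 7: merge R0<->R1 -> R0=(0,3,1) R1=(0,3,1)
Op 8: merge R1<->R2 -> R1=(0,3,6) R2=(0,3,6)
Op 9: inc R1 by 1 -> R1=(0,4,6) value=10
Op 10: inc R0 by 1 -> R0=(1,3,1) value=5
Op 11: merge R2<->R0 -> R2=(1,3,6) R0=(1,3,6)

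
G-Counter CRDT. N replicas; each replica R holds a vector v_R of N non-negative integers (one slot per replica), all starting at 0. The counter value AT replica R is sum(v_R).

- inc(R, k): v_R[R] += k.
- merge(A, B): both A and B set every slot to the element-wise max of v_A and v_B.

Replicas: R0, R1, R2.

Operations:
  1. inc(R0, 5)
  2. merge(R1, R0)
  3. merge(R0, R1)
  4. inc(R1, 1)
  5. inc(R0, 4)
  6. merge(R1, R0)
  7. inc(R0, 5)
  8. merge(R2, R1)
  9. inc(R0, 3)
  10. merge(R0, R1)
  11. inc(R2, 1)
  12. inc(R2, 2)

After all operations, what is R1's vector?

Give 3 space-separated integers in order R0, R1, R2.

Op 1: inc R0 by 5 -> R0=(5,0,0) value=5
Op 2: merge R1<->R0 -> R1=(5,0,0) R0=(5,0,0)
Op 3: merge R0<->R1 -> R0=(5,0,0) R1=(5,0,0)
Op 4: inc R1 by 1 -> R1=(5,1,0) value=6
Op 5: inc R0 by 4 -> R0=(9,0,0) value=9
Op 6: merge R1<->R0 -> R1=(9,1,0) R0=(9,1,0)
Op 7: inc R0 by 5 -> R0=(14,1,0) value=15
Op 8: merge R2<->R1 -> R2=(9,1,0) R1=(9,1,0)
Op 9: inc R0 by 3 -> R0=(17,1,0) value=18
Op 10: merge R0<->R1 -> R0=(17,1,0) R1=(17,1,0)
Op 11: inc R2 by 1 -> R2=(9,1,1) value=11
Op 12: inc R2 by 2 -> R2=(9,1,3) value=13

Answer: 17 1 0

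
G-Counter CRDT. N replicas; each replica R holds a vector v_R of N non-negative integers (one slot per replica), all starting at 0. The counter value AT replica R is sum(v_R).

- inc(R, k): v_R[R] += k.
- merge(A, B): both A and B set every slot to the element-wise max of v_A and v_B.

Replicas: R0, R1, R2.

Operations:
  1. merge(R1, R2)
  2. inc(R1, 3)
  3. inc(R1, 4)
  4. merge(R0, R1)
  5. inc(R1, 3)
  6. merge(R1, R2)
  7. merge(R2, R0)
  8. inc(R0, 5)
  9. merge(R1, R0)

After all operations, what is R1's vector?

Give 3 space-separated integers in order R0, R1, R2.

Op 1: merge R1<->R2 -> R1=(0,0,0) R2=(0,0,0)
Op 2: inc R1 by 3 -> R1=(0,3,0) value=3
Op 3: inc R1 by 4 -> R1=(0,7,0) value=7
Op 4: merge R0<->R1 -> R0=(0,7,0) R1=(0,7,0)
Op 5: inc R1 by 3 -> R1=(0,10,0) value=10
Op 6: merge R1<->R2 -> R1=(0,10,0) R2=(0,10,0)
Op 7: merge R2<->R0 -> R2=(0,10,0) R0=(0,10,0)
Op 8: inc R0 by 5 -> R0=(5,10,0) value=15
Op 9: merge R1<->R0 -> R1=(5,10,0) R0=(5,10,0)

Answer: 5 10 0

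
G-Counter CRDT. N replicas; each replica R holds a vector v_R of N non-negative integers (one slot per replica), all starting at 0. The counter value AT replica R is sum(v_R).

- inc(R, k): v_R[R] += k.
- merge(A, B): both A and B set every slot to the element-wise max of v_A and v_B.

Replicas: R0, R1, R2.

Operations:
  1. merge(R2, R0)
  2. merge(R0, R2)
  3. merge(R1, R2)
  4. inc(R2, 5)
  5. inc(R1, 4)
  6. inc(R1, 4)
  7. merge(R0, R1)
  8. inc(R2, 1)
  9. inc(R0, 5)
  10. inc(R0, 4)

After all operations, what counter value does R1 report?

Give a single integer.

Op 1: merge R2<->R0 -> R2=(0,0,0) R0=(0,0,0)
Op 2: merge R0<->R2 -> R0=(0,0,0) R2=(0,0,0)
Op 3: merge R1<->R2 -> R1=(0,0,0) R2=(0,0,0)
Op 4: inc R2 by 5 -> R2=(0,0,5) value=5
Op 5: inc R1 by 4 -> R1=(0,4,0) value=4
Op 6: inc R1 by 4 -> R1=(0,8,0) value=8
Op 7: merge R0<->R1 -> R0=(0,8,0) R1=(0,8,0)
Op 8: inc R2 by 1 -> R2=(0,0,6) value=6
Op 9: inc R0 by 5 -> R0=(5,8,0) value=13
Op 10: inc R0 by 4 -> R0=(9,8,0) value=17

Answer: 8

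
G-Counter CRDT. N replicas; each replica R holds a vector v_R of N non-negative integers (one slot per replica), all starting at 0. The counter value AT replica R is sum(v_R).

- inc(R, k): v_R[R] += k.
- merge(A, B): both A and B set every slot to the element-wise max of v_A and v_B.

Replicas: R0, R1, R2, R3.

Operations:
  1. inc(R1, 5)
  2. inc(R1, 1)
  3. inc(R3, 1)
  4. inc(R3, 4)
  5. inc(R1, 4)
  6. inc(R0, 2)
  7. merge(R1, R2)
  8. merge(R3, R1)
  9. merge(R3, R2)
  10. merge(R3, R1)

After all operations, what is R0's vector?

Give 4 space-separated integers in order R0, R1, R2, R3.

Op 1: inc R1 by 5 -> R1=(0,5,0,0) value=5
Op 2: inc R1 by 1 -> R1=(0,6,0,0) value=6
Op 3: inc R3 by 1 -> R3=(0,0,0,1) value=1
Op 4: inc R3 by 4 -> R3=(0,0,0,5) value=5
Op 5: inc R1 by 4 -> R1=(0,10,0,0) value=10
Op 6: inc R0 by 2 -> R0=(2,0,0,0) value=2
Op 7: merge R1<->R2 -> R1=(0,10,0,0) R2=(0,10,0,0)
Op 8: merge R3<->R1 -> R3=(0,10,0,5) R1=(0,10,0,5)
Op 9: merge R3<->R2 -> R3=(0,10,0,5) R2=(0,10,0,5)
Op 10: merge R3<->R1 -> R3=(0,10,0,5) R1=(0,10,0,5)

Answer: 2 0 0 0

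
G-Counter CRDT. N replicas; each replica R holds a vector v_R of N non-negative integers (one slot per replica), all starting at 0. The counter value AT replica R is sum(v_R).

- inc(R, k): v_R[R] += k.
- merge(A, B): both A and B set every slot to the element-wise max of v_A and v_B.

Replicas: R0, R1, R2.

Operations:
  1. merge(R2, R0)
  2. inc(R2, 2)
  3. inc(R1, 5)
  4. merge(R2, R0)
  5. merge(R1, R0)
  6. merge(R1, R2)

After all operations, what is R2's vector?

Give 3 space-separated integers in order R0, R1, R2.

Answer: 0 5 2

Derivation:
Op 1: merge R2<->R0 -> R2=(0,0,0) R0=(0,0,0)
Op 2: inc R2 by 2 -> R2=(0,0,2) value=2
Op 3: inc R1 by 5 -> R1=(0,5,0) value=5
Op 4: merge R2<->R0 -> R2=(0,0,2) R0=(0,0,2)
Op 5: merge R1<->R0 -> R1=(0,5,2) R0=(0,5,2)
Op 6: merge R1<->R2 -> R1=(0,5,2) R2=(0,5,2)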